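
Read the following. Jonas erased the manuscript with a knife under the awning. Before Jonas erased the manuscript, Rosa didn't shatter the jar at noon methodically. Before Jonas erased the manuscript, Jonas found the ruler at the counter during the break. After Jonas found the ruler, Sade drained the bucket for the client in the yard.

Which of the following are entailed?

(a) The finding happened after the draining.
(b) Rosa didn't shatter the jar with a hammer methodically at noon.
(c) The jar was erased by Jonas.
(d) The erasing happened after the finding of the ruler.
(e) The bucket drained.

(b), (d), (e)

(a) Not entailed — the narrative places the finding before the draining, not after.
(b) Entailed — under negation, adding a further restriction is entailed: if no such shattering event occurred, none occurred with a hammer either.
(c) Not entailed — Jonas erased the manuscript, not the jar; the jar belongs to the shattering event.
(d) Entailed — the narrative places the finding before the erasing.
(e) Entailed — 'Sade drained the bucket' is causative; it entails the inchoative 'the bucket drained'.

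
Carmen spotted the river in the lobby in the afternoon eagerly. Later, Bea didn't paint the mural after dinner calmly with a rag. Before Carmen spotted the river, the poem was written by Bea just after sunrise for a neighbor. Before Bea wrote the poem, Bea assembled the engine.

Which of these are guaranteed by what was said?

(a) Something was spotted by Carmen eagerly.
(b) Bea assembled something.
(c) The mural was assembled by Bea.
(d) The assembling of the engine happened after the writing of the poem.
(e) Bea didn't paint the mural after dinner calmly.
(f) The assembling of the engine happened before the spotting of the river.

(a) Entailed — the original entails any weakening of itself; this just drops 'in the afternoon', 'in the lobby' and generalizes the patient.
(b) Entailed — this follows by dropping conjuncts from the assembling event's description.
(c) Not entailed — Bea assembled the engine, not the mural; the mural belongs to the painting event.
(d) Not entailed — the narrative places the assembling before the writing, not after.
(e) Not entailed — dropping 'with a rag' under negation is not valid — the original leaves open that Bea painted the mural some other way.
(f) Entailed — the narrative places the assembling before the spotting.

(a), (b), (f)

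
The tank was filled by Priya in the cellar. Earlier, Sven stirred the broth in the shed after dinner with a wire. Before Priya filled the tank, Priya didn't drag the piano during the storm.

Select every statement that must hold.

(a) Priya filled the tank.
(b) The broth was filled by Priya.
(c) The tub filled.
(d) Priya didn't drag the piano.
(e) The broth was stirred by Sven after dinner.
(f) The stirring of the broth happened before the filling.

(a), (e), (f)

(a) Entailed — dropping 'in the cellar' leaves a sub-description the original still satisfies.
(b) Not entailed — Priya filled the tank, not the broth; the broth belongs to the stirring event.
(c) Not entailed — the tank is what filled, not the tub.
(d) Not entailed — dropping 'during the storm' under negation is not valid — the original leaves open that Priya dragged the piano some other way.
(e) Entailed — every conjunct here is already in the original stirring event.
(f) Entailed — the narrative places the stirring before the filling.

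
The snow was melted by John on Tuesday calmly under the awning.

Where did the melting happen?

under the awning

'under the awning' marks the location of the melting event.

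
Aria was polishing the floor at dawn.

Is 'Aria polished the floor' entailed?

yes

'polish' is atelic; if Aria was polishing the floor, then Aria polished the floor (for some time).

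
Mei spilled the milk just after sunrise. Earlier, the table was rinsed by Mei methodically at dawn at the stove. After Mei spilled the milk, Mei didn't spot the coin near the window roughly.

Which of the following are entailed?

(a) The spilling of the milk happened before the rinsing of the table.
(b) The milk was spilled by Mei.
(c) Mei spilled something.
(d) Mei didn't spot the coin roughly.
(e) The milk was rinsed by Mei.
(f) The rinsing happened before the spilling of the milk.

(a) Not entailed — the narrative places the rinsing before the spilling, not after.
(b) Entailed — dropping 'just after sunrise' leaves a sub-description the original still satisfies.
(c) Entailed — this follows by dropping conjuncts from the spilling event's description.
(d) Not entailed — dropping 'near the window' under negation is not valid — the original leaves open that Mei spotted the coin some other way.
(e) Not entailed — Mei rinsed the table, not the milk; the milk belongs to the spilling event.
(f) Entailed — the narrative places the rinsing before the spilling.

(b), (c), (f)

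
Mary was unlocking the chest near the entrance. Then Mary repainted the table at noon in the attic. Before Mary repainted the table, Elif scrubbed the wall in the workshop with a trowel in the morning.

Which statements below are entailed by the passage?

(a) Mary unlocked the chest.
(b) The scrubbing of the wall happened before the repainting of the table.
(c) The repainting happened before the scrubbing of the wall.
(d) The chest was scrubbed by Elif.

(a) Not entailed — 'was unlocking' is progressive on an accomplishment; it does not entail the completed 'unlocked'.
(b) Entailed — the narrative places the scrubbing before the repainting.
(c) Not entailed — the narrative places the scrubbing before the repainting, not after.
(d) Not entailed — Elif scrubbed the wall, not the chest; the chest belongs to the unlocking event.

(b)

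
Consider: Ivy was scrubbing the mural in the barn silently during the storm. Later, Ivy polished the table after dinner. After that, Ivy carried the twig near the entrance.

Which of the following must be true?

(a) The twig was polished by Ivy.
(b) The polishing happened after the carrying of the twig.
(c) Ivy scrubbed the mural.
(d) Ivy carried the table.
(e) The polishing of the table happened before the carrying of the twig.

(a) Not entailed — Ivy polished the table, not the twig; the twig belongs to the carrying event.
(b) Not entailed — the narrative places the polishing before the carrying, not after.
(c) Entailed — 'scrub' is an activity; 'was scrubbing' entails that some scrubbing happened, so 'scrubbed' holds.
(d) Not entailed — Ivy carried the twig, not the table; the table belongs to the polishing event.
(e) Entailed — the narrative places the polishing before the carrying.

(c), (e)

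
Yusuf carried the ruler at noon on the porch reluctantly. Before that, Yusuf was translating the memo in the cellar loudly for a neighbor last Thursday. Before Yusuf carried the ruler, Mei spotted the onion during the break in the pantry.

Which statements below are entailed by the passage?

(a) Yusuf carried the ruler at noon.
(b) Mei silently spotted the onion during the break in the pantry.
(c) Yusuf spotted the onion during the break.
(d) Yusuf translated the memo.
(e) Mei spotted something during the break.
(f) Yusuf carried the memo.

(a), (e)

(a) Entailed — every conjunct here is already in the original carrying event.
(b) Not entailed — 'silently' adds information not in the original event.
(c) Not entailed — the passage has Mei spotting the onion, not Yusuf.
(d) Not entailed — 'was translating' is progressive on an accomplishment; it does not entail the completed 'translated'.
(e) Entailed — this follows by dropping conjuncts from the spotting event's description.
(f) Not entailed — Yusuf carried the ruler, not the memo; the memo belongs to the translating event.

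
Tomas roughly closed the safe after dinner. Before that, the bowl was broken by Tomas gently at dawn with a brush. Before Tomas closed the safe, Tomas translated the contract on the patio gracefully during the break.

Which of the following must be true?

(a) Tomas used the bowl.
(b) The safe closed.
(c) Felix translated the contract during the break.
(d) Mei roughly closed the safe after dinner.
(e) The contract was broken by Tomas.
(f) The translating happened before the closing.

(b), (f)

(a) Not entailed — the bowl is the patient, not an instrument — Tomas used a brush.
(b) Entailed — 'Tomas closed the safe' is causative; it entails the inchoative 'the safe closed'.
(c) Not entailed — the passage has Tomas translating the contract, not Felix.
(d) Not entailed — the passage has Tomas closing the safe, not Mei.
(e) Not entailed — Tomas broke the bowl, not the contract; the contract belongs to the translating event.
(f) Entailed — the narrative places the translating before the closing.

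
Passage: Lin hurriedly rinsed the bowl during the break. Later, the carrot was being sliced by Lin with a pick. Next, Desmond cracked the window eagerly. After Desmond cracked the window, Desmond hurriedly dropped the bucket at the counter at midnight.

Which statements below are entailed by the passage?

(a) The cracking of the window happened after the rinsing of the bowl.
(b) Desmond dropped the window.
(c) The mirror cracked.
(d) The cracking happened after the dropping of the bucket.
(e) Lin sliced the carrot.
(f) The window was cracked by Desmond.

(a), (f)

(a) Entailed — the narrative places the rinsing before the cracking.
(b) Not entailed — Desmond dropped the bucket, not the window; the window belongs to the cracking event.
(c) Not entailed — the window is what cracked, not the mirror.
(d) Not entailed — the narrative places the cracking before the dropping, not after.
(e) Not entailed — 'was slicing' is progressive on an accomplishment; it does not entail the completed 'sliced'.
(f) Entailed — the original entails any weakening of itself; this just drops 'eagerly'.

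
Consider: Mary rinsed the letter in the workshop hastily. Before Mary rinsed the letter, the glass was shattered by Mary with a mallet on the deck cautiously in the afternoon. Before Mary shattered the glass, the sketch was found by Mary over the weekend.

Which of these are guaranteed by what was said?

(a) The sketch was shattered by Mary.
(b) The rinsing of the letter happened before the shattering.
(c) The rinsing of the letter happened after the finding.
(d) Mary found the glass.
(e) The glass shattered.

(a) Not entailed — Mary shattered the glass, not the sketch; the sketch belongs to the finding event.
(b) Not entailed — the narrative places the shattering before the rinsing, not after.
(c) Entailed — the narrative places the finding before the rinsing.
(d) Not entailed — Mary found the sketch, not the glass; the glass belongs to the shattering event.
(e) Entailed — 'Mary shattered the glass' is causative; it entails the inchoative 'the glass shattered'.

(c), (e)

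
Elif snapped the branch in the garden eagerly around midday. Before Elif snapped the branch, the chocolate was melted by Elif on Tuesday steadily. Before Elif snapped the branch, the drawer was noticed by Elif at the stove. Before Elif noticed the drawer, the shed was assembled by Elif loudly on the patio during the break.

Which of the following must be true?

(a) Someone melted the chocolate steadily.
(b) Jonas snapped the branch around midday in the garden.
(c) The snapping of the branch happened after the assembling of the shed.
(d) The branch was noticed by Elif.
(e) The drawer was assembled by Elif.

(a), (c)

(a) Entailed — this follows by dropping conjuncts from the melting event's description.
(b) Not entailed — the passage has Elif snapping the branch, not Jonas.
(c) Entailed — the narrative places the assembling before the snapping.
(d) Not entailed — Elif noticed the drawer, not the branch; the branch belongs to the snapping event.
(e) Not entailed — Elif assembled the shed, not the drawer; the drawer belongs to the noticing event.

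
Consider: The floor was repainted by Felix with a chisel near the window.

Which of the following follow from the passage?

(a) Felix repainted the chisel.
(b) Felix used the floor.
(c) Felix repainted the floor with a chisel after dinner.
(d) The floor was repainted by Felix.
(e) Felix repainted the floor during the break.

(a) Not entailed — the chisel is the instrument, not what was repainted.
(b) Not entailed — the floor is the patient, not an instrument — Felix used a chisel.
(c) Not entailed — 'after dinner' adds information not in the original event.
(d) Entailed — every conjunct here is already in the original repainting event.
(e) Not entailed — 'during the break' adds information not in the original event.

(d)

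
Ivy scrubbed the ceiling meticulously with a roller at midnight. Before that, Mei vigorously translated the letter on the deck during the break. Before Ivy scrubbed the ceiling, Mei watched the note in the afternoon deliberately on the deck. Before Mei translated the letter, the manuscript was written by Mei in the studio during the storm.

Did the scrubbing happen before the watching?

The narrative orders the watching before the scrubbing.

no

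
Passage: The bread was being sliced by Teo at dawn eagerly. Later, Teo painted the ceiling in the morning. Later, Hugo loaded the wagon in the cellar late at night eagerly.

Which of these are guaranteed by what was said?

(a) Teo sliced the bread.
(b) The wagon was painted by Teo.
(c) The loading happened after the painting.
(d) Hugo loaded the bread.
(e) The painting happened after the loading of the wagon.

(c)

(a) Not entailed — 'was slicing' is progressive on an accomplishment; it does not entail the completed 'sliced'.
(b) Not entailed — Teo painted the ceiling, not the wagon; the wagon belongs to the loading event.
(c) Entailed — the narrative places the painting before the loading.
(d) Not entailed — Hugo loaded the wagon, not the bread; the bread belongs to the slicing event.
(e) Not entailed — the narrative places the painting before the loading, not after.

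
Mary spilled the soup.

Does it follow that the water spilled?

no

Nothing is said about any water; only the soup is affected.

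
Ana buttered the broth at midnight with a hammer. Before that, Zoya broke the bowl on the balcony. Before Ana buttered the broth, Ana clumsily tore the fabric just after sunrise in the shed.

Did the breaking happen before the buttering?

yes

The narrative orders the breaking before the buttering.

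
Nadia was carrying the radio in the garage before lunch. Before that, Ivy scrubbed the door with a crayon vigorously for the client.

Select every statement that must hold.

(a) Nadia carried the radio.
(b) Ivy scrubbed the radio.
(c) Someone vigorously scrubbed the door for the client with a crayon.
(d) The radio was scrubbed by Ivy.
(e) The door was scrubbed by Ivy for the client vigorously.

(a) Entailed — 'carry' is an activity; 'was carrying' entails that some carrying happened, so 'carried' holds.
(b) Not entailed — Ivy scrubbed the door, not the radio; the radio belongs to the carrying event.
(c) Entailed — every conjunct here is already in the original scrubbing event.
(d) Not entailed — Ivy scrubbed the door, not the radio; the radio belongs to the carrying event.
(e) Entailed — the original entails any weakening of itself; this just drops 'with a crayon'.

(a), (c), (e)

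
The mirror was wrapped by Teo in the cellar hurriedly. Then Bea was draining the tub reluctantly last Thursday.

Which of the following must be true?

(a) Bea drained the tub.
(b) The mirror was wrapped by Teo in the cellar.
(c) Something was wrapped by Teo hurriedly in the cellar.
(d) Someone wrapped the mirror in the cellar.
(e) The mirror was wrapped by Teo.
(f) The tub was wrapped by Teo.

(a) Not entailed — 'was draining' is progressive on an accomplishment; it does not entail the completed 'drained'.
(b) Entailed — this follows by dropping conjuncts from the wrapping event's description.
(c) Entailed — the original entails any weakening of itself; this just generalizes the patient.
(d) Entailed — every conjunct here is already in the original wrapping event.
(e) Entailed — dropping 'hurriedly', 'in the cellar' leaves a sub-description the original still satisfies.
(f) Not entailed — Teo wrapped the mirror, not the tub; the tub belongs to the draining event.

(b), (c), (d), (e)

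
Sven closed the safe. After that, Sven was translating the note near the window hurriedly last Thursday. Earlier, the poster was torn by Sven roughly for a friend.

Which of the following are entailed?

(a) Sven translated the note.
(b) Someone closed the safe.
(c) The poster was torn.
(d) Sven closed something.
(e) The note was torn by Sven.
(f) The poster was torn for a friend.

(b), (c), (d), (f)

(a) Not entailed — 'was translating' is progressive on an accomplishment; it does not entail the completed 'translated'.
(b) Entailed — the original entails any weakening of itself; this just generalizes the agent.
(c) Entailed — dropping 'for a friend', 'roughly' and generalizing the agent leaves a sub-description the original still satisfies.
(d) Entailed — generalizing the patient leaves a sub-description the original still satisfies.
(e) Not entailed — Sven tore the poster, not the note; the note belongs to the translating event.
(f) Entailed — dropping 'roughly' and generalizing the agent leaves a sub-description the original still satisfies.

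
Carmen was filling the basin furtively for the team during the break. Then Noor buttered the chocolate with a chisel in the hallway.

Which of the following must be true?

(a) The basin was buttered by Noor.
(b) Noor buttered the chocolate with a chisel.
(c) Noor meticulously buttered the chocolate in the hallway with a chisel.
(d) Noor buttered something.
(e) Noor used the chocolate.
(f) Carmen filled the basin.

(a) Not entailed — Noor buttered the chocolate, not the basin; the basin belongs to the filling event.
(b) Entailed — the original entails any weakening of itself; this just drops 'in the hallway'.
(c) Not entailed — 'meticulously' adds information not in the original event.
(d) Entailed — the original entails any weakening of itself; this just drops 'with a chisel', 'in the hallway' and generalizes the patient.
(e) Not entailed — the chocolate is the patient, not an instrument — Noor used a chisel.
(f) Not entailed — 'was filling' is progressive on an accomplishment; it does not entail the completed 'filled'.

(b), (d)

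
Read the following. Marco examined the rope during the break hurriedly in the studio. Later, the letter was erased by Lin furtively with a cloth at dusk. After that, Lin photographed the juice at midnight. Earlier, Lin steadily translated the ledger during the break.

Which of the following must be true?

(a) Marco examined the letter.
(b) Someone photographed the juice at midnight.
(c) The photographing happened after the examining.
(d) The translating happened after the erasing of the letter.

(a) Not entailed — Marco examined the rope, not the letter; the letter belongs to the erasing event.
(b) Entailed — the original entails any weakening of itself; this just generalizes the agent.
(c) Entailed — the narrative places the examining before the photographing.
(d) Not entailed — the narrative doesn't order the erasing relative to the translating.

(b), (c)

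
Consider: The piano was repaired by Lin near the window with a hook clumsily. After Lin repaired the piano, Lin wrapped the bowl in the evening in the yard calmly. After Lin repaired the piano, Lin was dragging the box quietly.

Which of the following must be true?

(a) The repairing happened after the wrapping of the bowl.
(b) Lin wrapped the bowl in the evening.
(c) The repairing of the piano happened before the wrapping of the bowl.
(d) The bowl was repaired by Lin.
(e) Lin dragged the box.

(a) Not entailed — the narrative places the repairing before the wrapping, not after.
(b) Entailed — this follows by dropping conjuncts from the wrapping event's description.
(c) Entailed — the narrative places the repairing before the wrapping.
(d) Not entailed — Lin repaired the piano, not the bowl; the bowl belongs to the wrapping event.
(e) Entailed — 'drag' is an activity; 'was dragging' entails that some dragging happened, so 'dragged' holds.

(b), (c), (e)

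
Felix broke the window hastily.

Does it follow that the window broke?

'Felix broke the window' is the causative; it entails the inchoative 'the window broke'.

yes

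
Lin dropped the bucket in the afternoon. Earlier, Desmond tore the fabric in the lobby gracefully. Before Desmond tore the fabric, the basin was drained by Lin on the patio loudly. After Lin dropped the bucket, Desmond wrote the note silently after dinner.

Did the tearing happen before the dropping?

The narrative orders the tearing before the dropping.

yes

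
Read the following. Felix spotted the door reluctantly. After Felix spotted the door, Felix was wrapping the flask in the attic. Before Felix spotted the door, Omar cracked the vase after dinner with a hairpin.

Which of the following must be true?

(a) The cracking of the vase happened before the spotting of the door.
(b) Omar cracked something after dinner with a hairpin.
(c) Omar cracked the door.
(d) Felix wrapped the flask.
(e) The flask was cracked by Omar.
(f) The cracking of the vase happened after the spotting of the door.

(a), (b)

(a) Entailed — the narrative places the cracking before the spotting.
(b) Entailed — the original entails any weakening of itself; this just generalizes the patient.
(c) Not entailed — Omar cracked the vase, not the door; the door belongs to the spotting event.
(d) Not entailed — 'was wrapping' is progressive on an accomplishment; it does not entail the completed 'wrapped'.
(e) Not entailed — Omar cracked the vase, not the flask; the flask belongs to the wrapping event.
(f) Not entailed — the narrative places the cracking before the spotting, not after.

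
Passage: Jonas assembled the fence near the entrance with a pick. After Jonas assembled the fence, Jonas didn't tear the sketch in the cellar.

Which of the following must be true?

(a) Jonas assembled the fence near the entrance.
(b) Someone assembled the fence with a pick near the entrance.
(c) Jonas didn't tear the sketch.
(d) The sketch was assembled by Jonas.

(a), (b)

(a) Entailed — dropping 'with a pick' leaves a sub-description the original still satisfies.
(b) Entailed — every conjunct here is already in the original assembling event.
(c) Not entailed — dropping 'in the cellar' under negation is not valid — the original leaves open that Jonas tore the sketch some other way.
(d) Not entailed — Jonas assembled the fence, not the sketch; the sketch belongs to the tearing event.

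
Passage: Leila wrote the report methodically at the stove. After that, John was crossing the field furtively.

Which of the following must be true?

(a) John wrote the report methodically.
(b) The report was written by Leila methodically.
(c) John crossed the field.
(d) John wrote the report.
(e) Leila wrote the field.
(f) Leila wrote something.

(a) Not entailed — the passage has Leila writing the report, not John.
(b) Entailed — every conjunct here is already in the original writing event.
(c) Not entailed — 'was crossing' is progressive on an accomplishment; it does not entail the completed 'crossed'.
(d) Not entailed — the passage has Leila writing the report, not John.
(e) Not entailed — Leila wrote the report, not the field; the field belongs to the crossing event.
(f) Entailed — this follows by dropping conjuncts from the writing event's description.

(b), (f)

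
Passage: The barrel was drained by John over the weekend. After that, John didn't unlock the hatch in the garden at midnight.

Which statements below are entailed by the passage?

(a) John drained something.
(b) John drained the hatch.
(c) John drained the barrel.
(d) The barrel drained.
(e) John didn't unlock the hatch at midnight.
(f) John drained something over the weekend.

(a) Entailed — dropping 'over the weekend' and generalizing the patient leaves a sub-description the original still satisfies.
(b) Not entailed — John drained the barrel, not the hatch; the hatch belongs to the unlocking event.
(c) Entailed — this follows by dropping conjuncts from the draining event's description.
(d) Entailed — 'John drained the barrel' is causative; it entails the inchoative 'the barrel drained'.
(e) Not entailed — dropping 'in the garden' under negation is not valid — the original leaves open that John unlocked the hatch some other way.
(f) Entailed — this follows by dropping conjuncts from the draining event's description.

(a), (c), (d), (f)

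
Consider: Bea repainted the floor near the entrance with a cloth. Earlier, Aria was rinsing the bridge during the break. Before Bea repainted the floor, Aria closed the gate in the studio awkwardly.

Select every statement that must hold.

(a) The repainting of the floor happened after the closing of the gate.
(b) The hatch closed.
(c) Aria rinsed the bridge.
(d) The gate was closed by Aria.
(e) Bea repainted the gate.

(a) Entailed — the narrative places the closing before the repainting.
(b) Not entailed — the gate is what closed, not the hatch.
(c) Entailed — 'rinse' is an activity; 'was rinsing' entails that some rinsing happened, so 'rinsed' holds.
(d) Entailed — every conjunct here is already in the original closing event.
(e) Not entailed — Bea repainted the floor, not the gate; the gate belongs to the closing event.

(a), (c), (d)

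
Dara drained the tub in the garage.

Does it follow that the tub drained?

yes

'Dara drained the tub' is the causative; it entails the inchoative 'the tub drained'.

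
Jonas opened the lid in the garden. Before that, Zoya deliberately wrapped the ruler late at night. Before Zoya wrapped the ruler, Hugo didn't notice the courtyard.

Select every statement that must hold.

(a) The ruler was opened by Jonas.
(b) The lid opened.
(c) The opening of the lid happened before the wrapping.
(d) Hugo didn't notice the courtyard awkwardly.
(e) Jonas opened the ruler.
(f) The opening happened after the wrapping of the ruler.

(a) Not entailed — Jonas opened the lid, not the ruler; the ruler belongs to the wrapping event.
(b) Entailed — 'Jonas opened the lid' is causative; it entails the inchoative 'the lid opened'.
(c) Not entailed — the narrative places the wrapping before the opening, not after.
(d) Entailed — under negation, adding a further restriction is entailed: if no such noticing event occurred, none occurred awkwardly either.
(e) Not entailed — Jonas opened the lid, not the ruler; the ruler belongs to the wrapping event.
(f) Entailed — the narrative places the wrapping before the opening.

(b), (d), (f)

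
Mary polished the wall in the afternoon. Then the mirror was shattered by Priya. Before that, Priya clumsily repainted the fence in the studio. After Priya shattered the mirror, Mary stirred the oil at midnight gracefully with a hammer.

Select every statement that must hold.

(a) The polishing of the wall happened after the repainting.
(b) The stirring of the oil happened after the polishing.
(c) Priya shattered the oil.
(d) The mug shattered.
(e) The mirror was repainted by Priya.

(b)

(a) Not entailed — the narrative doesn't order the repainting relative to the polishing.
(b) Entailed — the narrative places the polishing before the stirring.
(c) Not entailed — Priya shattered the mirror, not the oil; the oil belongs to the stirring event.
(d) Not entailed — the mirror is what shattered, not the mug.
(e) Not entailed — Priya repainted the fence, not the mirror; the mirror belongs to the shattering event.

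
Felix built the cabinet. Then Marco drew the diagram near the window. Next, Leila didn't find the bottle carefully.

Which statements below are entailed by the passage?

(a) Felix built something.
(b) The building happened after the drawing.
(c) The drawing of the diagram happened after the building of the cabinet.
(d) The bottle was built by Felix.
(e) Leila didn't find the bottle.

(a), (c)

(a) Entailed — this follows by dropping conjuncts from the building event's description.
(b) Not entailed — the narrative places the building before the drawing, not after.
(c) Entailed — the narrative places the building before the drawing.
(d) Not entailed — Felix built the cabinet, not the bottle; the bottle belongs to the finding event.
(e) Not entailed — dropping 'carefully' under negation is not valid — the original leaves open that Leila found the bottle some other way.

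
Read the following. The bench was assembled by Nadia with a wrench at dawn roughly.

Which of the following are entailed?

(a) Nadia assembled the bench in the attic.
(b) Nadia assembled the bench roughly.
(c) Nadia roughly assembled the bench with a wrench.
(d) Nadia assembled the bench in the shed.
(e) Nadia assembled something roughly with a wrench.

(a) Not entailed — 'in the attic' adds information not in the original event.
(b) Entailed — every conjunct here is already in the original assembling event.
(c) Entailed — every conjunct here is already in the original assembling event.
(d) Not entailed — 'in the shed' adds information not in the original event.
(e) Entailed — the original entails any weakening of itself; this just drops 'at dawn' and generalizes the patient.

(b), (c), (e)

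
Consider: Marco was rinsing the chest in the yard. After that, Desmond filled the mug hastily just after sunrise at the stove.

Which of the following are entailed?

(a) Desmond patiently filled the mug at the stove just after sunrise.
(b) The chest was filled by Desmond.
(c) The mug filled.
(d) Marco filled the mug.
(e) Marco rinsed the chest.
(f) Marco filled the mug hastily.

(c), (e)

(a) Not entailed — 'patiently' adds a manner not in (and inconsistent with) the original.
(b) Not entailed — Desmond filled the mug, not the chest; the chest belongs to the rinsing event.
(c) Entailed — 'Desmond filled the mug' is causative; it entails the inchoative 'the mug filled'.
(d) Not entailed — the passage has Desmond filling the mug, not Marco.
(e) Entailed — 'rinse' is an activity; 'was rinsing' entails that some rinsing happened, so 'rinsed' holds.
(f) Not entailed — the passage has Desmond filling the mug, not Marco.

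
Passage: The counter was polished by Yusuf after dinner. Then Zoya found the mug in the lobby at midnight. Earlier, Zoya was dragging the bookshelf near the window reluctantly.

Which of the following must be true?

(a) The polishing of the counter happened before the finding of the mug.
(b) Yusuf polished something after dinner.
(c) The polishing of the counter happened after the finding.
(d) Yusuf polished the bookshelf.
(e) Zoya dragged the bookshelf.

(a) Entailed — the narrative places the polishing before the finding.
(b) Entailed — generalizing the patient leaves a sub-description the original still satisfies.
(c) Not entailed — the narrative places the polishing before the finding, not after.
(d) Not entailed — Yusuf polished the counter, not the bookshelf; the bookshelf belongs to the dragging event.
(e) Entailed — 'drag' is an activity; 'was dragging' entails that some dragging happened, so 'dragged' holds.

(a), (b), (e)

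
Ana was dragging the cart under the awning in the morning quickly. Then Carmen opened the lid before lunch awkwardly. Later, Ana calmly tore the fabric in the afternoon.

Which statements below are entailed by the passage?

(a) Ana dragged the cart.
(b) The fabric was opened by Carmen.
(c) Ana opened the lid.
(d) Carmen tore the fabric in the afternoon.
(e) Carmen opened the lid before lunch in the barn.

(a)

(a) Entailed — 'drag' is an activity; 'was dragging' entails that some dragging happened, so 'dragged' holds.
(b) Not entailed — Carmen opened the lid, not the fabric; the fabric belongs to the tearing event.
(c) Not entailed — the passage has Carmen opening the lid, not Ana.
(d) Not entailed — the passage has Ana tearing the fabric, not Carmen.
(e) Not entailed — 'in the barn' adds information not in the original event.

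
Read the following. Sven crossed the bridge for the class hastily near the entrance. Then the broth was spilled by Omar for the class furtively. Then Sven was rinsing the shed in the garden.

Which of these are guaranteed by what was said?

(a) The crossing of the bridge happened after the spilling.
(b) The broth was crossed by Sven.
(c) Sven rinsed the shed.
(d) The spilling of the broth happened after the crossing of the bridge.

(c), (d)

(a) Not entailed — the narrative places the crossing before the spilling, not after.
(b) Not entailed — Sven crossed the bridge, not the broth; the broth belongs to the spilling event.
(c) Entailed — 'rinse' is an activity; 'was rinsing' entails that some rinsing happened, so 'rinsed' holds.
(d) Entailed — the narrative places the crossing before the spilling.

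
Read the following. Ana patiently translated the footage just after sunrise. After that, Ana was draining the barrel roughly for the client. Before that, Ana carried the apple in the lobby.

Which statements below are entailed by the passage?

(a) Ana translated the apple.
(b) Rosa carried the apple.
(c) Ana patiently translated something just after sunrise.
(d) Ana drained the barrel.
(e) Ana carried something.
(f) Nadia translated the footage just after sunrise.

(a) Not entailed — Ana translated the footage, not the apple; the apple belongs to the carrying event.
(b) Not entailed — the passage has Ana carrying the apple, not Rosa.
(c) Entailed — every conjunct here is already in the original translating event.
(d) Not entailed — 'was draining' is progressive on an accomplishment; it does not entail the completed 'drained'.
(e) Entailed — dropping 'in the lobby' and generalizing the patient leaves a sub-description the original still satisfies.
(f) Not entailed — the passage has Ana translating the footage, not Nadia.

(c), (e)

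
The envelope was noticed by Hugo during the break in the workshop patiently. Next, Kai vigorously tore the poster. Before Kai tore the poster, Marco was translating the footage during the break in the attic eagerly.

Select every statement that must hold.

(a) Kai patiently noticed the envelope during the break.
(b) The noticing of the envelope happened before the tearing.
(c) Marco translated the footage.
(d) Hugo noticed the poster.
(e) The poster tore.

(a) Not entailed — the passage has Hugo noticing the envelope, not Kai.
(b) Entailed — the narrative places the noticing before the tearing.
(c) Not entailed — 'was translating' is progressive on an accomplishment; it does not entail the completed 'translated'.
(d) Not entailed — Hugo noticed the envelope, not the poster; the poster belongs to the tearing event.
(e) Entailed — 'Kai tore the poster' is causative; it entails the inchoative 'the poster tore'.

(b), (e)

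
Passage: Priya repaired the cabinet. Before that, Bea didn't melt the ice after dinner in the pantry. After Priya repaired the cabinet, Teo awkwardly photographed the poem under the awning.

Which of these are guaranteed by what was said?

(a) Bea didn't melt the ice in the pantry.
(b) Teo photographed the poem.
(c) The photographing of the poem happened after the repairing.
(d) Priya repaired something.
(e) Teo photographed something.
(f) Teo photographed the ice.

(b), (c), (d), (e)

(a) Not entailed — dropping 'after dinner' under negation is not valid — the original leaves open that Bea melted the ice some other way.
(b) Entailed — the original entails any weakening of itself; this just drops 'under the awning', 'awkwardly'.
(c) Entailed — the narrative places the repairing before the photographing.
(d) Entailed — generalizing the patient leaves a sub-description the original still satisfies.
(e) Entailed — dropping 'under the awning', 'awkwardly' and generalizing the patient leaves a sub-description the original still satisfies.
(f) Not entailed — Teo photographed the poem, not the ice; the ice belongs to the melting event.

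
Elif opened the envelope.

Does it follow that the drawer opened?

no

Nothing is said about any drawer; only the envelope is affected.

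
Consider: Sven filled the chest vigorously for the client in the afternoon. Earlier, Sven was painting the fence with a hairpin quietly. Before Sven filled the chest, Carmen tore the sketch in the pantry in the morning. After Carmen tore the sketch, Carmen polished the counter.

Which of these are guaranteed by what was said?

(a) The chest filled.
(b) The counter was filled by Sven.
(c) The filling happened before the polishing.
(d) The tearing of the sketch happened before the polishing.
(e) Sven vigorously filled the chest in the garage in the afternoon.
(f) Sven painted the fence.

(a) Entailed — 'Sven filled the chest' is causative; it entails the inchoative 'the chest filled'.
(b) Not entailed — Sven filled the chest, not the counter; the counter belongs to the polishing event.
(c) Not entailed — the narrative doesn't order the filling relative to the polishing.
(d) Entailed — the narrative places the tearing before the polishing.
(e) Not entailed — 'in the garage' adds information not in the original event.
(f) Not entailed — 'was painting' is progressive on an accomplishment; it does not entail the completed 'painted'.

(a), (d)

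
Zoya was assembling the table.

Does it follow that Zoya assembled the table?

no

'was assembling' is progressive; for an accomplishment like 'assemble the table', it doesn't entail completion.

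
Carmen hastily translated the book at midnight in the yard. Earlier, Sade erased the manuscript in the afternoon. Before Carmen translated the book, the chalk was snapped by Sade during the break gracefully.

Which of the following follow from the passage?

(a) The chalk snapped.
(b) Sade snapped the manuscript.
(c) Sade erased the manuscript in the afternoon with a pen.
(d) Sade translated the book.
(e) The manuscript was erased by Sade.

(a) Entailed — 'Sade snapped the chalk' is causative; it entails the inchoative 'the chalk snapped'.
(b) Not entailed — Sade snapped the chalk, not the manuscript; the manuscript belongs to the erasing event.
(c) Not entailed — 'with a pen' adds information not in the original event.
(d) Not entailed — the passage has Carmen translating the book, not Sade.
(e) Entailed — every conjunct here is already in the original erasing event.

(a), (e)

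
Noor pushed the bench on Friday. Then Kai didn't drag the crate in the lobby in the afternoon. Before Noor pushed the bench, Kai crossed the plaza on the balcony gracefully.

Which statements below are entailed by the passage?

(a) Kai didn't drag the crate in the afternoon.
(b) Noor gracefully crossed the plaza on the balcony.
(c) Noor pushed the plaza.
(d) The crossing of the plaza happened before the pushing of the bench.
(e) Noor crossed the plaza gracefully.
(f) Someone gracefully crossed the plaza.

(a) Not entailed — dropping 'in the lobby' under negation is not valid — the original leaves open that Kai dragged the crate some other way.
(b) Not entailed — the passage has Kai crossing the plaza, not Noor.
(c) Not entailed — Noor pushed the bench, not the plaza; the plaza belongs to the crossing event.
(d) Entailed — the narrative places the crossing before the pushing.
(e) Not entailed — the passage has Kai crossing the plaza, not Noor.
(f) Entailed — dropping 'on the balcony' and generalizing the agent leaves a sub-description the original still satisfies.

(d), (f)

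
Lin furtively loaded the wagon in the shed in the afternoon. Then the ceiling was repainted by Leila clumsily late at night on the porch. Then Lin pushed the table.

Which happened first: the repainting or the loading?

The connectives place the loading before the repainting.

the loading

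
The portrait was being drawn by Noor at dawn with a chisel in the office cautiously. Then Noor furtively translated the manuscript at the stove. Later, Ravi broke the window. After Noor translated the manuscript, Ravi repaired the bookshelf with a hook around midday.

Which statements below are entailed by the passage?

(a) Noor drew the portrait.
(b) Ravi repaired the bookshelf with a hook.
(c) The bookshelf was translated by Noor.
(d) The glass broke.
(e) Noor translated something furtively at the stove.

(b), (e)

(a) Not entailed — 'was drawing' is progressive on an accomplishment; it does not entail the completed 'drew'.
(b) Entailed — every conjunct here is already in the original repairing event.
(c) Not entailed — Noor translated the manuscript, not the bookshelf; the bookshelf belongs to the repairing event.
(d) Not entailed — the window is what broke, not the glass.
(e) Entailed — the original entails any weakening of itself; this just generalizes the patient.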